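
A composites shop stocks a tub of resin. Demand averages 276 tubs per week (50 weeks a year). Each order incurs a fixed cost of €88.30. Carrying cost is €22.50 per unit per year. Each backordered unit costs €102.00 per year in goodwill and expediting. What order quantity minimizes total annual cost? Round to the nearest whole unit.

Q* ≈ 364 tubs

Annual demand D = 276 × 50 = 13,800.
With planned backorders, Q* = √(2DS/H) · √((H+B)/B).
√(2DS/H) = √(2 × 13,800 × 88.3 / 22.5) = 329.112.
√((H+B)/B) = √((22.5+102)/102) = 1.1048.
Q* ≈ 363.604.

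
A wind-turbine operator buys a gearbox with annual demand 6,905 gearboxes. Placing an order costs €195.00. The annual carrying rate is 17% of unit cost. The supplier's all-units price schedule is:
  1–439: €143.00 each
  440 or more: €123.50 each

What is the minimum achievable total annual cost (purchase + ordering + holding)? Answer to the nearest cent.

TC* ≈ €860,446.57

Holding cost per unit per year at price C is H = 0.17·C.
Evaluate total cost at each tier's feasible EOQ or, if the EOQ is below the tier, at the tier's minimum quantity.
EOQ at €143.00 = 332.8 (feasible in tier 1): TC = 6,905×€143.00 + (6,905/332.8)×195 + (332.8/2)×0.17×€143.00 = €995,506.08.
EOQ at €123.50 = 358.1 < 440, so use break Q=440: TC = 6,905×€123.50 + (6,905/440.0)×195 + (440.0/2)×0.17×€123.50 = €860,446.57.
Lowest total cost among the candidates is at Q = 440.0.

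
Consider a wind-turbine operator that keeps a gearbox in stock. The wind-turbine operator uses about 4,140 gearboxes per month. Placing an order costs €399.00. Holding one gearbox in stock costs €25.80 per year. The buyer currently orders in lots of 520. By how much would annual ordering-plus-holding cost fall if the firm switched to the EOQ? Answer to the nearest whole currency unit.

Extra cost ≈ €12,846 per year

Annual demand D = 4,140 × 12 = 49,680.
EOQ = √(2DS/H) = √(2 × 49,680 × 399 / 25.8) ≈ 1239.60.
Cost at Q* = (D/Q*)S + (Q*/2)H = √(2DSH) ≈ €31,981.74.
Cost at Q = 520: (49,680/520)×399 + (520/2)×25.8 = €38,119.85 + €6,708.00 = €44,827.85.
Excess = €44,827.85 − €31,981.74 = €12,846.11.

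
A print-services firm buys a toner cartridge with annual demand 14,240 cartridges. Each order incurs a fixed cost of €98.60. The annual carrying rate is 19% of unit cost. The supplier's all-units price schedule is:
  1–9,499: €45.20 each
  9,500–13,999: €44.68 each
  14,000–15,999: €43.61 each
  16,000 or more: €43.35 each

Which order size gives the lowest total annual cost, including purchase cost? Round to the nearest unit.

Q* ≈ 572 cartridges

Holding cost per unit per year at price C is H = 0.19·C.
Evaluate total cost at each tier's feasible EOQ or, if the EOQ is below the tier, at the tier's minimum quantity.
EOQ at €45.20 = 571.8 (feasible in tier 1): TC = 14,240×€45.20 + (14,240/571.8)×98.6 + (571.8/2)×0.19×€45.20 = €648,558.83.
EOQ at €44.68 = 575.1 < 9500, so use break Q=9500: TC = 14,240×€44.68 + (14,240/9500.0)×98.6 + (9500.0/2)×0.19×€44.68 = €676,714.70.
EOQ at €43.61 = 582.2 < 14000, so use break Q=14000: TC = 14,240×€43.61 + (14,240/14000.0)×98.6 + (14000.0/2)×0.19×€43.61 = €679,107.99.
EOQ at €43.35 = 583.9 < 16000, so use break Q=16000: TC = 14,240×€43.35 + (14,240/16000.0)×98.6 + (16000.0/2)×0.19×€43.35 = €683,283.75.
Lowest total cost is €648,558.83 at Q = 571.8.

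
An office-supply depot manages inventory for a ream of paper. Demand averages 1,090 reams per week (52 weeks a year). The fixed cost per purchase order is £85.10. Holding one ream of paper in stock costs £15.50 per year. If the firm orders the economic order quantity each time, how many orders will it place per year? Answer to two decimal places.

N ≈ 71.85 orders per year

Annual demand D = 1,090 × 52 = 56,680.
The optimal lot size = √(2DS/H) = √(2 × 56,680 × 85.1 / 15.5) ≈ 788.91.
Orders per year = D / Q* = 56,680 / 788.91 ≈ 71.846.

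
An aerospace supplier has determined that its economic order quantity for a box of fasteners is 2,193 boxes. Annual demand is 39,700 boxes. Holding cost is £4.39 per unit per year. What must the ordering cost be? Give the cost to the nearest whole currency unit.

S ≈ £266

Squaring Q* = √(2DS/H) gives Q*² = 2DS/H.
From Q* = √(2DS/H): S = Q*²H / (2D) = 2,193² × 4.39 / (2 × 39,700) = 265.9018.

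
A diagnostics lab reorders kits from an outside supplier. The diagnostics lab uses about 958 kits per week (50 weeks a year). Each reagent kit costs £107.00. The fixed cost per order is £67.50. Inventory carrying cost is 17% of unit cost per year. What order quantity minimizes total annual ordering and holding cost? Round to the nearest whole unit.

Q* ≈ 596 kits

Annual demand D = 958 × 50 = 47,900.
Holding cost H = 0.17 × £107.00 = £18.1900 per unit per year.
EOQ = √(2DS / H) = √(2 × 47,900 × 67.5 / 18.19).
= √(6,466,500 / 18.19) = √355,497.5261 ≈ 596.236.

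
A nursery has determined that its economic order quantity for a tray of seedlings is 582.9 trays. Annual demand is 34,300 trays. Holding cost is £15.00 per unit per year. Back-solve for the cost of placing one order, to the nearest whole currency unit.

Invert the EOQ relation Q*² = 2DS/H.
From Q* = √(2DS/H): S = Q*²H / (2D) = 582.9² × 15 / (2 × 34,300) = 74.2943.

S ≈ £74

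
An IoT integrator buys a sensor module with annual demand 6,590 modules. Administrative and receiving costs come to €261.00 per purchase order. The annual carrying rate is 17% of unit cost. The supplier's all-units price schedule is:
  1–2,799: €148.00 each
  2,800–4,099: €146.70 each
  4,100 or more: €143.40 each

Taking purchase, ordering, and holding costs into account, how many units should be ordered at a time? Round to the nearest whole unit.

Q* ≈ 370 modules

Holding cost per unit per year at price C is H = 0.17·C.
Evaluate total cost at each tier's feasible EOQ or, if the EOQ is below the tier, at the tier's minimum quantity.
EOQ at €148.00 = 369.8 (feasible in tier 1): TC = 6,590×€148.00 + (6,590/369.8)×261 + (369.8/2)×0.17×€148.00 = €984,623.22.
EOQ at €146.70 = 371.4 < 2800, so use break Q=2800: TC = 6,590×€146.70 + (6,590/2800.0)×261 + (2800.0/2)×0.17×€146.70 = €1,002,281.88.
EOQ at €143.40 = 375.6 < 4100, so use break Q=4100: TC = 6,590×€143.40 + (6,590/4100.0)×261 + (4100.0/2)×0.17×€143.40 = €995,400.41.
Lowest total cost is €984,623.22 at Q = 369.8.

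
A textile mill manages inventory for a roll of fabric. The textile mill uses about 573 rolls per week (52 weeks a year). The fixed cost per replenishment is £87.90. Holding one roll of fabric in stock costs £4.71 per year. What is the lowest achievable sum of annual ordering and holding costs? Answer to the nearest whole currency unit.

TC* ≈ £4,967

Annual demand D = 573 × 52 = 29,796.
Q* = √(2DS/H) = √(2 × 29,796 × 87.9 / 4.71) ≈ 1054.58.
At Q*, ordering cost (D/Q*)S equals holding cost (Q*/2)H, each = √(DSH/2).
Minimum total = √(2DSH) = √(2 × 29,796 × 87.9 × 4.71) ≈ 4967.054.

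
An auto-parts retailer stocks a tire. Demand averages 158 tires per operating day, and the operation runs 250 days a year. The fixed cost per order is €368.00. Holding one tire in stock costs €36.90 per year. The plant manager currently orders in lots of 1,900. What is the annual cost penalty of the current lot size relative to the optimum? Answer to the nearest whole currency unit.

Extra cost ≈ €9,953 per year

Annual demand D = 158 × 250 = 39,500.
EOQ = √(2DS/H) = √(2 × 39,500 × 368 / 36.9) ≈ 887.61.
Cost at Q* = (D/Q*)S + (Q*/2)H = √(2DSH) ≈ €32,752.97.
Cost at Q = 1,900: (39,500/1,900)×368 + (1,900/2)×36.9 = €7,650.53 + €35,055.00 = €42,705.53.
Excess = €42,705.53 − €32,752.97 = €9,952.56.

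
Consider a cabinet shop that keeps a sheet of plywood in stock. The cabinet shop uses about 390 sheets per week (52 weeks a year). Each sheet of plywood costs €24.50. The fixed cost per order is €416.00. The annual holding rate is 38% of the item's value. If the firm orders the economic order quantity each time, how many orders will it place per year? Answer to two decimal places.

N ≈ 15.06 orders per year

Annual demand D = 390 × 52 = 20,280.
Holding cost H = 0.38 × €24.50 = €9.3100 per unit per year.
EOQ = √(2DS/H) = √(2 × 20,280 × 416 / 9.31) ≈ 1346.23.
Orders per year = D / Q* = 20,280 / 1346.23 ≈ 15.064.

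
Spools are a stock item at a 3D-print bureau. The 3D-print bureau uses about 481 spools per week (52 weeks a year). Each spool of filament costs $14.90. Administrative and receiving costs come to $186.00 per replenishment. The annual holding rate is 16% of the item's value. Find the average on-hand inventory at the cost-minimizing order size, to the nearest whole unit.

Annual demand D = 481 × 52 = 25,012.
Holding cost H = 0.16 × $14.90 = $2.3840 per unit per year.
The optimal lot size = √(2DS/H) = √(2 × 25,012 × 186 / 2.384) ≈ 1975.57.
Average inventory = Q*/2 ≈ 1975.57 / 2 = 987.785.

Average inventory ≈ 988 spools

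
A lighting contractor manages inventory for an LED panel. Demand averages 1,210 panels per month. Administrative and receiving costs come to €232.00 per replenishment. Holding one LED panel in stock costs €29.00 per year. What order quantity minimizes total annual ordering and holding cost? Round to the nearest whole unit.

Annual demand D = 1,210 × 12 = 14,520.
EOQ = √(2DS / H) = √(2 × 14,520 × 232 / 29).
= √(6,737,280 / 29) = √232,320 ≈ 481.996.

Q* ≈ 482 panels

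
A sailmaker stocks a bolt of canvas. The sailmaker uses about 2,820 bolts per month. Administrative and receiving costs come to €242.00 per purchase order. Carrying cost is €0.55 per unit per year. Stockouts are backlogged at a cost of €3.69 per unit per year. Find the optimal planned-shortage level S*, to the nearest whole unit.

S* ≈ 759 bolts

Annual demand D = 2,820 × 12 = 33,840.
With planned backorders, Q* = √(2DS/H) · √((H+B)/B).
√(2DS/H) = √(2 × 33,840 × 242 / 0.55) = 5457.032.
√((H+B)/B) = √((0.55+3.69)/3.69) = 1.0719.
Q* ≈ 5849.601.
S* = Q* · H/(H+B) = 5849.601 × 0.55/4.24 ≈ 758.793.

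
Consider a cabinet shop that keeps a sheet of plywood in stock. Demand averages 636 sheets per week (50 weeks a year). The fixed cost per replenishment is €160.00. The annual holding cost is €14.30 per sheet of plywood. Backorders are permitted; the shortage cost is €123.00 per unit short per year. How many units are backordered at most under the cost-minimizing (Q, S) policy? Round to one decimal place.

S* ≈ 92.8 sheets

Annual demand D = 636 × 50 = 31,800.
With planned backorders, Q* = √(2DS/H) · √((H+B)/B).
√(2DS/H) = √(2 × 31,800 × 160 / 14.3) = 843.569.
√((H+B)/B) = √((14.3+123)/123) = 1.0565.
Q* ≈ 891.258.
S* = Q* · H/(H+B) = 891.258 × 14.3/137.3 ≈ 92.826.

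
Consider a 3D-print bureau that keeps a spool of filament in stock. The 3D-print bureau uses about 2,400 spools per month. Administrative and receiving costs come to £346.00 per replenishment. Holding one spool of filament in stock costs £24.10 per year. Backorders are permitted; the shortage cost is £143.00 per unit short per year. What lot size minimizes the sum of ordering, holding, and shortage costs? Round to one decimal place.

Annual demand D = 2,400 × 12 = 28,800.
With planned backorders, Q* = √(2DS/H) · √((H+B)/B).
√(2DS/H) = √(2 × 28,800 × 346 / 24.1) = 909.370.
√((H+B)/B) = √((24.1+143)/143) = 1.0810.
Q* ≈ 983.017.

Q* ≈ 983.0 spools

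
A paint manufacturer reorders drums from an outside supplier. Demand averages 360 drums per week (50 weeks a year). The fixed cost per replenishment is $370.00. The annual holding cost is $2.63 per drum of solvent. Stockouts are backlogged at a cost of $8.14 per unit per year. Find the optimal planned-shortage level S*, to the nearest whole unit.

Annual demand D = 360 × 50 = 18,000.
With planned backorders, Q* = √(2DS/H) · √((H+B)/B).
√(2DS/H) = √(2 × 18,000 × 370 / 2.63) = 2250.475.
√((H+B)/B) = √((2.63+8.14)/8.14) = 1.1503.
Q* ≈ 2588.629.
S* = Q* · H/(H+B) = 2588.629 × 2.63/10.77 ≈ 632.135.

S* ≈ 632 drums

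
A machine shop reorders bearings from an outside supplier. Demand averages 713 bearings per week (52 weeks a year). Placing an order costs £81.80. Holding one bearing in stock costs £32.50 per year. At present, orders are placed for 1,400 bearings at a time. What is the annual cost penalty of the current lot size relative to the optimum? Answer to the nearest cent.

Annual demand D = 713 × 52 = 37,076.
EOQ = √(2DS/H) = √(2 × 37,076 × 81.8 / 32.5) ≈ 432.01.
Cost at Q* = (D/Q*)S + (Q*/2)H = √(2DSH) ≈ £14,040.41.
Cost at Q = 1,400: (37,076/1,400)×81.8 + (1,400/2)×32.5 = £2,166.30 + £22,750.00 = £24,916.30.
Excess = £24,916.30 − £14,040.41 = £10,875.89.

Extra cost ≈ £10,875.89 per year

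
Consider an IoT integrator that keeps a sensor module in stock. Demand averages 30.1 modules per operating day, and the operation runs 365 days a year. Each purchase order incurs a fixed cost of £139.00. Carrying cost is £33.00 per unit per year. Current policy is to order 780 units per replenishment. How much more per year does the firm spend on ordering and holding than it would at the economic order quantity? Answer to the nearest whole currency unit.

Annual demand D = 30.1 × 365 = 10,986.5.
EOQ = √(2DS/H) = √(2 × 10,986.5 × 139 / 33) ≈ 304.23.
Cost at Q* = (D/Q*)S + (Q*/2)H = √(2DSH) ≈ £10,039.43.
Cost at Q = 780: (10,986.5/780)×139 + (780/2)×33 = £1,957.85 + £12,870.00 = £14,827.85.
Excess = £14,827.85 − £10,039.43 = £4,788.42.

Extra cost ≈ £4,788 per year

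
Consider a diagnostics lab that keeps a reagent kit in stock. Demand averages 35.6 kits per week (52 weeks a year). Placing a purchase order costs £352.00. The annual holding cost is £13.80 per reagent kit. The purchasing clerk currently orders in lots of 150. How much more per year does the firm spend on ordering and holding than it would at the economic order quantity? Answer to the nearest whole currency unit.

Annual demand D = 35.6 × 52 = 1,851.2.
EOQ = √(2DS/H) = √(2 × 1,851.2 × 352 / 13.8) ≈ 307.31.
Cost at Q* = (D/Q*)S + (Q*/2)H = √(2DSH) ≈ £4,240.85.
Cost at Q = 150: (1,851.2/150)×352 + (150/2)×13.8 = £4,344.15 + £1,035.00 = £5,379.15.
Excess = £5,379.15 − £4,240.85 = £1,138.30.

Extra cost ≈ £1,138 per year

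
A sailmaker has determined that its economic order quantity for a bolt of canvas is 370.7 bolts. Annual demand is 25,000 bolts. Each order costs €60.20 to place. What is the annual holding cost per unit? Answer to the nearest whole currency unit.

H ≈ €22

Invert the EOQ relation Q*² = 2DS/H.
From Q* = √(2DS/H): H = 2DS / Q*² = 2 × 25,000 × 60.2 / 370.7² = 21.9039.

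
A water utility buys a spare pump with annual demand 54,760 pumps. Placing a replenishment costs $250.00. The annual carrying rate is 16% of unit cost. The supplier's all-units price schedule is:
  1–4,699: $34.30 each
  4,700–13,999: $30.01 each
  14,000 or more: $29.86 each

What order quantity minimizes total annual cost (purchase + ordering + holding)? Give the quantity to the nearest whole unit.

Q* ≈ 4,700 pumps

Holding cost per unit per year at price C is H = 0.16·C.
For each price level, check whether its EOQ is feasible; otherwise the best quantity at that price is the breakpoint.
EOQ at $34.30 = 2233.6 (feasible in tier 1): TC = 54,760×$34.30 + (54,760/2233.6)×250 + (2233.6/2)×0.16×$34.30 = $1,890,526.12.
EOQ at $30.01 = 2387.9 < 4700, so use break Q=4700: TC = 54,760×$30.01 + (54,760/4700.0)×250 + (4700.0/2)×0.16×$30.01 = $1,657,544.13.
EOQ at $29.86 = 2393.9 < 14000, so use break Q=14000: TC = 54,760×$29.86 + (54,760/14000.0)×250 + (14000.0/2)×0.16×$29.86 = $1,669,554.66.
Lowest total cost is $1,657,544.13 at Q = 4700.0.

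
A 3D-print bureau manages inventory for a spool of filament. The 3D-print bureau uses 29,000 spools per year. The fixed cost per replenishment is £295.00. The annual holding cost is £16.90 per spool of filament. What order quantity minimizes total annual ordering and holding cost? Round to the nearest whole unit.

Q* ≈ 1,006 spools

EOQ = √(2DS / H) = √(2 × 29,000 × 295 / 16.9).
= √(17,110,000 / 16.9) = √1,012,426.0355 ≈ 1006.194.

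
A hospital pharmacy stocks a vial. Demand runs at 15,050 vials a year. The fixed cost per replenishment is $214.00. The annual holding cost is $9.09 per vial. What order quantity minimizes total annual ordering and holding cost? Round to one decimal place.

EOQ = √(2DS / H) = √(2 × 15,050 × 214 / 9.09).
= √(6,441,400 / 9.09) = √708,624.8625 ≈ 841.799.

Q* ≈ 841.8 vials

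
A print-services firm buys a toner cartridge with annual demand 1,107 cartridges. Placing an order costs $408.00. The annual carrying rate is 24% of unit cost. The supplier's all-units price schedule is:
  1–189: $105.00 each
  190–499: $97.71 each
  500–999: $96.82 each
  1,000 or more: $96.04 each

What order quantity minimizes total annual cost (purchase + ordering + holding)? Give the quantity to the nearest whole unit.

Holding cost per unit per year at price C is H = 0.24·C.
Evaluate total cost at each tier's feasible EOQ or, if the EOQ is below the tier, at the tier's minimum quantity.
Tier 1 ($105.00): EOQ = 189.3 exceeds tier's upper bound 189, so this tier is dominated.
EOQ at $97.71 = 196.3 (feasible in tier 2): TC = 1,107×$97.71 + (1,107/196.3)×408 + (196.3/2)×0.24×$97.71 = $112,767.47.
EOQ at $96.82 = 197.2 < 500, so use break Q=500: TC = 1,107×$96.82 + (1,107/500.0)×408 + (500.0/2)×0.24×$96.82 = $113,892.25.
EOQ at $96.04 = 198.0 < 1000, so use break Q=1000: TC = 1,107×$96.04 + (1,107/1000.0)×408 + (1000.0/2)×0.24×$96.04 = $118,292.74.
Lowest total cost is $112,767.47 at Q = 196.3.

Q* ≈ 196 cartridges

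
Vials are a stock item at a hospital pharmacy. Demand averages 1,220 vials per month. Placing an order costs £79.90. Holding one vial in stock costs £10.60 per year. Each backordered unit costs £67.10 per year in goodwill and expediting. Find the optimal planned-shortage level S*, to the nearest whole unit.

S* ≈ 69 vials

Annual demand D = 1,220 × 12 = 14,640.
With planned backorders, Q* = √(2DS/H) · √((H+B)/B).
√(2DS/H) = √(2 × 14,640 × 79.9 / 10.6) = 469.792.
√((H+B)/B) = √((10.6+67.1)/67.1) = 1.0761.
Q* ≈ 505.540.
S* = Q* · H/(H+B) = 505.540 × 10.6/77.7 ≈ 68.967.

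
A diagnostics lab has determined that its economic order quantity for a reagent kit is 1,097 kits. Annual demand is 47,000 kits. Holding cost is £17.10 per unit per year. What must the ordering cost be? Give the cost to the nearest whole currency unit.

S ≈ £219

The basic EOQ model gives Q* = √(2DS/H); rearrange for the unknown.
From Q* = √(2DS/H): S = Q*²H / (2D) = 1,097² × 17.1 / (2 × 47,000) = 218.9180.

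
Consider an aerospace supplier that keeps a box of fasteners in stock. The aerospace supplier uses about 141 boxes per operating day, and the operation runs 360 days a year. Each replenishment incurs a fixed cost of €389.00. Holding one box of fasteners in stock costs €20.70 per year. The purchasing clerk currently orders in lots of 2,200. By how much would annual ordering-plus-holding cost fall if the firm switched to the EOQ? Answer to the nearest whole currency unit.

Extra cost ≈ €3,154 per year

Annual demand D = 141 × 360 = 50,760.
EOQ = √(2DS/H) = √(2 × 50,760 × 389 / 20.7) ≈ 1381.23.
Cost at Q* = (D/Q*)S + (Q*/2)H = √(2DSH) ≈ €28,591.42.
Cost at Q = 2,200: (50,760/2,200)×389 + (2,200/2)×20.7 = €8,975.29 + €22,770.00 = €31,745.29.
Excess = €31,745.29 − €28,591.42 = €3,153.87.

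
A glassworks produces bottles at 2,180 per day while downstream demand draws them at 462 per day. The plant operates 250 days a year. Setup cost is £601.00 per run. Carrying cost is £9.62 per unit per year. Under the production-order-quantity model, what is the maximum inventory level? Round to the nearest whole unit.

Annual demand D = 462 × 250 = 115,500.
Production build-up factor (1 − d/p) = 1 − 462/2,180 = 0.7881.
Q* = √(2DS / (H(1 − d/p))) = √(2 × 115,500 × 601 / (9.62 × 0.7881)).
= √(138,831,000 / 7.5813) ≈ 4279.296.
Maximum inventory = Q*(1 − d/p) = 4279.296 × 0.7881 ≈ 3372.400.

I_max ≈ 3,372 bottles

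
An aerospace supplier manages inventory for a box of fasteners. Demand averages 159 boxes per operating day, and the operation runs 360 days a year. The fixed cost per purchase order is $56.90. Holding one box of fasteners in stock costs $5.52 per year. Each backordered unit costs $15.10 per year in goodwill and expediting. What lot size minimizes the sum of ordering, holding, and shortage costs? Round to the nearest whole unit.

Q* ≈ 1,269 boxes

Annual demand D = 159 × 360 = 57,240.
With planned backorders, Q* = √(2DS/H) · √((H+B)/B).
√(2DS/H) = √(2 × 57,240 × 56.9 / 5.52) = 1086.304.
√((H+B)/B) = √((5.52+15.1)/15.1) = 1.1686.
Q* ≈ 1269.426.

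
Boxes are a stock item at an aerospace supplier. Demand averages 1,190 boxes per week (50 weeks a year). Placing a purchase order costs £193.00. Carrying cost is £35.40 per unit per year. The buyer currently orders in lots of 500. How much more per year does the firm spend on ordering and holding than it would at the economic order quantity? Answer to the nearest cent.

Extra cost ≈ £3,303.29 per year

Annual demand D = 1,190 × 50 = 59,500.
EOQ = √(2DS/H) = √(2 × 59,500 × 193 / 35.4) ≈ 805.47.
Cost at Q* = (D/Q*)S + (Q*/2)H = √(2DSH) ≈ £28,513.71.
Cost at Q = 500: (59,500/500)×193 + (500/2)×35.4 = £22,967.00 + £8,850.00 = £31,817.00.
Excess = £31,817.00 − £28,513.71 = £3,303.29.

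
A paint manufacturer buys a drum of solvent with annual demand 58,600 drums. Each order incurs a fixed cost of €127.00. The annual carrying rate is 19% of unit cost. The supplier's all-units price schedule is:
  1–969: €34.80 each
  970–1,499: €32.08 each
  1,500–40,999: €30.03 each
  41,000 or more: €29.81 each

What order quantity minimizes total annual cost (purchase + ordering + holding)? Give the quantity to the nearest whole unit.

Q* ≈ 1,615 drums

Holding cost per unit per year at price C is H = 0.19·C.
Evaluate total cost at each tier's feasible EOQ or, if the EOQ is below the tier, at the tier's minimum quantity.
Tier 1 (€34.80): EOQ = 1500.4 exceeds tier's upper bound 969, so this tier is dominated.
Tier 2 (€32.08): EOQ = 1562.7 exceeds tier's upper bound 1499, so this tier is dominated.
EOQ at €30.03 = 1615.1 (feasible in tier 3): TC = 58,600×€30.03 + (58,600/1615.1)×127 + (1615.1/2)×0.19×€30.03 = €1,768,973.53.
EOQ at €29.81 = 1621.1 < 41000, so use break Q=41000: TC = 58,600×€29.81 + (58,600/41000.0)×127 + (41000.0/2)×0.19×€29.81 = €1,863,157.47.
Lowest total cost is €1,768,973.53 at Q = 1615.1.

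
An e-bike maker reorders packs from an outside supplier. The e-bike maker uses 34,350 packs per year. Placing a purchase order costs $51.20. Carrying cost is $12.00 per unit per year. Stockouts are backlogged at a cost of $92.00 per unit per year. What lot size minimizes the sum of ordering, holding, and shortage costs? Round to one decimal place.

With planned backorders, Q* = √(2DS/H) · √((H+B)/B).
√(2DS/H) = √(2 × 34,350 × 51.2 / 12) = 541.406.
√((H+B)/B) = √((12+92)/92) = 1.0632.
Q* ≈ 575.633.

Q* ≈ 575.6 packs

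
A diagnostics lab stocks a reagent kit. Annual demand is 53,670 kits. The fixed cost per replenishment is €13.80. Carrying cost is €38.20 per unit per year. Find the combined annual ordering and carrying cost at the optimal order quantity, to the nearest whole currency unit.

TC* ≈ €7,522

Q* = √(2DS/H) = √(2 × 53,670 × 13.8 / 38.2) ≈ 196.92.
At Q*, ordering cost (D/Q*)S equals holding cost (Q*/2)H, each = √(DSH/2).
Minimum total = √(2DSH) = √(2 × 53,670 × 13.8 × 38.2) ≈ 7522.324.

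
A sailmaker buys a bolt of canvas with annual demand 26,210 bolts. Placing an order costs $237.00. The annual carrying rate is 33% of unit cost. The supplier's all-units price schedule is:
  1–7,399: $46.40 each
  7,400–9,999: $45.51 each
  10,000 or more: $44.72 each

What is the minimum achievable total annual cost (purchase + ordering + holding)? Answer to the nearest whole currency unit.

Holding cost per unit per year at price C is H = 0.33·C.
For each price level, check whether its EOQ is feasible; otherwise the best quantity at that price is the breakpoint.
EOQ at $46.40 = 900.8 (feasible in tier 1): TC = 26,210×$46.40 + (26,210/900.8)×237 + (900.8/2)×0.33×$46.40 = $1,229,936.36.
EOQ at $45.51 = 909.5 < 7400, so use break Q=7400: TC = 26,210×$45.51 + (26,210/7400.0)×237 + (7400.0/2)×0.33×$45.51 = $1,249,224.24.
EOQ at $44.72 = 917.5 < 10000, so use break Q=10000: TC = 26,210×$44.72 + (26,210/10000.0)×237 + (10000.0/2)×0.33×$44.72 = $1,246,520.38.
Lowest total cost among the candidates is at Q = 900.8.

TC* ≈ $1,229,936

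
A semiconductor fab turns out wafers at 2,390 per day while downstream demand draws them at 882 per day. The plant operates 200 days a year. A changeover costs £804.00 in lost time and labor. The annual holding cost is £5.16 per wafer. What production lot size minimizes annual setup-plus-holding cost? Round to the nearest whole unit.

Annual demand D = 882 × 200 = 176,400.
Production build-up factor (1 − d/p) = 1 − 882/2,390 = 0.6310.
Q* = √(2DS / (H(1 − d/p))) = √(2 × 176,400 × 804 / (5.16 × 0.6310)).
= √(283,651,200 / 3.2558) ≈ 9333.956.

Q* ≈ 9,334 wafers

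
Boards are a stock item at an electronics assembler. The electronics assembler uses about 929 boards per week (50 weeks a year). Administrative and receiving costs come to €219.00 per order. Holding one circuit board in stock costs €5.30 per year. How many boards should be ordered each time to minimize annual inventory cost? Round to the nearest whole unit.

Annual demand D = 929 × 50 = 46,450.
EOQ = √(2DS / H) = √(2 × 46,450 × 219 / 5.3).
= √(20,345,100 / 5.3) = √3,838,698.1132 ≈ 1959.260.

Q* ≈ 1,959 boards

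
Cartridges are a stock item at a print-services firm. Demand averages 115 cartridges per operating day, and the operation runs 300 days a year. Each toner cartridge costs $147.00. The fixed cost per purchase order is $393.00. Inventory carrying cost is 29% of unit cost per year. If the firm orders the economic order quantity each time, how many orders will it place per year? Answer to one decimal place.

Annual demand D = 115 × 300 = 34,500.
Holding cost H = 0.29 × $147.00 = $42.6300 per unit per year.
The optimal lot size = √(2DS/H) = √(2 × 34,500 × 393 / 42.63) ≈ 797.56.
Orders per year = D / Q* = 34,500 / 797.56 ≈ 43.257.

N ≈ 43.3 orders per year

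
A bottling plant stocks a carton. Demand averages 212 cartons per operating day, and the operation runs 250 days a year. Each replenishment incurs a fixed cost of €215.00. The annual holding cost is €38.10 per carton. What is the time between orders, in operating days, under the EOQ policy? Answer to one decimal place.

T ≈ 3.6 days

Annual demand D = 212 × 250 = 53,000.
Q* = √(2DS/H) = √(2 × 53,000 × 215 / 38.1) ≈ 773.41.
Cycle time = Q*/D × 250 = 773.41 / 53,000 × 250 ≈ 3.648 days.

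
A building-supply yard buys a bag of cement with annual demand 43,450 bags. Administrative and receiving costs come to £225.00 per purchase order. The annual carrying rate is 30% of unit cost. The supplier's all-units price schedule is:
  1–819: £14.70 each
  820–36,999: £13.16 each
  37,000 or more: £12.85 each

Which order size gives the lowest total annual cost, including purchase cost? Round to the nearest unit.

Holding cost per unit per year at price C is H = 0.30·C.
Candidates are each tier's EOQ (if it falls in that tier) and each price-break quantity.
Tier 1 (£14.70): EOQ = 2105.6 exceeds tier's upper bound 819, so this tier is dominated.
EOQ at £13.16 = 2225.4 (feasible in tier 2): TC = 43,450×£13.16 + (43,450/2225.4)×225 + (2225.4/2)×0.30×£13.16 = £580,587.97.
EOQ at £12.85 = 2252.1 < 37000, so use break Q=37000: TC = 43,450×£12.85 + (43,450/37000.0)×225 + (37000.0/2)×0.30×£12.85 = £629,914.22.
Lowest total cost is £580,587.97 at Q = 2225.4.

Q* ≈ 2,225 bags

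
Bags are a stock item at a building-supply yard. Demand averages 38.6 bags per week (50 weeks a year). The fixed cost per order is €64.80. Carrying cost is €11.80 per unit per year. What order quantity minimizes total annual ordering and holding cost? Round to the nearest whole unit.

Annual demand D = 38.6 × 50 = 1,930.
EOQ = √(2DS / H) = √(2 × 1,930 × 64.8 / 11.8).
= √(250,128 / 11.8) = √21,197.2881 ≈ 145.593.

Q* ≈ 146 bags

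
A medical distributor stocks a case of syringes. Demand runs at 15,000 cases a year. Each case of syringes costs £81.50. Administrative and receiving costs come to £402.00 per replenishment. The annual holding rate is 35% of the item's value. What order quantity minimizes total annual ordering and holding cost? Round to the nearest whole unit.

Q* ≈ 650 cases

Holding cost H = 0.35 × £81.50 = £28.5250 per unit per year.
EOQ = √(2DS / H) = √(2 × 15,000 × 402 / 28.525).
= √(12,060,000 / 28.525) = √422,787.0289 ≈ 650.221.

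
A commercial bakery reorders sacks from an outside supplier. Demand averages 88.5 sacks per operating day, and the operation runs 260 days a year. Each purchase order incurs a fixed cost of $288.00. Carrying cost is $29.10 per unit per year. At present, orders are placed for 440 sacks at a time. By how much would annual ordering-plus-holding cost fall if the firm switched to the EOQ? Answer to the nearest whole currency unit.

Extra cost ≈ $1,824 per year

Annual demand D = 88.5 × 260 = 23,010.
EOQ = √(2DS/H) = √(2 × 23,010 × 288 / 29.1) ≈ 674.87.
Cost at Q* = (D/Q*)S + (Q*/2)H = √(2DSH) ≈ $19,638.85.
Cost at Q = 440: (23,010/440)×288 + (440/2)×29.1 = $15,061.09 + $6,402.00 = $21,463.09.
Excess = $21,463.09 − $19,638.85 = $1,824.24.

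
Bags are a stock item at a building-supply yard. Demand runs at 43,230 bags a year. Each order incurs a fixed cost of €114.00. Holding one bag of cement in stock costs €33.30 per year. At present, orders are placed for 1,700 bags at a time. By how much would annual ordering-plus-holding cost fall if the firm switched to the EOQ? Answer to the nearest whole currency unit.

Extra cost ≈ €13,087 per year

EOQ = √(2DS/H) = √(2 × 43,230 × 114 / 33.3) ≈ 544.05.
Cost at Q* = (D/Q*)S + (Q*/2)H = √(2DSH) ≈ €18,116.83.
Cost at Q = 1,700: (43,230/1,700)×114 + (1,700/2)×33.3 = €2,898.95 + €28,305.00 = €31,203.95.
Excess = €31,203.95 − €18,116.83 = €13,087.13.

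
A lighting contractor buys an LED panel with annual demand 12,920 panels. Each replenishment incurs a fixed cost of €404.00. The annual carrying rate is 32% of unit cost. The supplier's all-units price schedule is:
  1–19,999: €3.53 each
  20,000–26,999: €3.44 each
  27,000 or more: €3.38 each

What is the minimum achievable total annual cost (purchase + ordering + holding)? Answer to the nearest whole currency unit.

Holding cost per unit per year at price C is H = 0.32·C.
Candidates are each tier's EOQ (if it falls in that tier) and each price-break quantity.
EOQ at €3.53 = 3040.0 (feasible in tier 1): TC = 12,920×€3.53 + (12,920/3040.0)×404 + (3040.0/2)×0.32×€3.53 = €49,041.59.
EOQ at €3.44 = 3079.5 < 20000, so use break Q=20000: TC = 12,920×€3.44 + (12,920/20000.0)×404 + (20000.0/2)×0.32×€3.44 = €55,713.78.
EOQ at €3.38 = 3106.7 < 27000, so use break Q=27000: TC = 12,920×€3.38 + (12,920/27000.0)×404 + (27000.0/2)×0.32×€3.38 = €58,464.52.
Lowest total cost among the candidates is at Q = 3040.0.

TC* ≈ €49,042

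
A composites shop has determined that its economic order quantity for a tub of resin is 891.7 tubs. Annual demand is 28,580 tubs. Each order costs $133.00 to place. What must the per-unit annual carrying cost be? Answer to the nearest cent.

The basic EOQ model gives Q* = √(2DS/H); rearrange for the unknown.
From Q* = √(2DS/H): H = 2DS / Q*² = 2 × 28,580 × 133 / 891.7² = 9.5611.

H ≈ $9.56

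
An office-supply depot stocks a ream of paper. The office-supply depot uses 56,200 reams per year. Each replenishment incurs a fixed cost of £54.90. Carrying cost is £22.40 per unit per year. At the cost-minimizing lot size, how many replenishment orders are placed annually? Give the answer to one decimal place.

The optimal lot size = √(2DS/H) = √(2 × 56,200 × 54.9 / 22.4) ≈ 524.86.
Orders per year = D / Q* = 56,200 / 524.86 ≈ 107.076.

N ≈ 107.1 orders per year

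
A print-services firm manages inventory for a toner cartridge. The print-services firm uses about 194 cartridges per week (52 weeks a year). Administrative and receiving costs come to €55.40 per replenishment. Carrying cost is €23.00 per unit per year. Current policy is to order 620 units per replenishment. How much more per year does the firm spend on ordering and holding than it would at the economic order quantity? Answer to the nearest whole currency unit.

Annual demand D = 194 × 52 = 10,088.
EOQ = √(2DS/H) = √(2 × 10,088 × 55.4 / 23) ≈ 220.45.
Cost at Q* = (D/Q*)S + (Q*/2)H = √(2DSH) ≈ €5,070.33.
Cost at Q = 620: (10,088/620)×55.4 + (620/2)×23 = €901.41 + €7,130.00 = €8,031.41.
Excess = €8,031.41 − €5,070.33 = €2,961.08.

Extra cost ≈ €2,961 per year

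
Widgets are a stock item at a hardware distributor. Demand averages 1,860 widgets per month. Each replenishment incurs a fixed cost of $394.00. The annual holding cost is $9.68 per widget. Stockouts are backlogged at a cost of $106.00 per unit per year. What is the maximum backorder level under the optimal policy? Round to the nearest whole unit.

Annual demand D = 1,860 × 12 = 22,320.
With planned backorders, Q* = √(2DS/H) · √((H+B)/B).
√(2DS/H) = √(2 × 22,320 × 394 / 9.68) = 1347.946.
√((H+B)/B) = √((9.68+106)/106) = 1.0447.
Q* ≈ 1408.149.
S* = Q* · H/(H+B) = 1408.149 × 9.68/115.68 ≈ 117.833.

S* ≈ 118 widgets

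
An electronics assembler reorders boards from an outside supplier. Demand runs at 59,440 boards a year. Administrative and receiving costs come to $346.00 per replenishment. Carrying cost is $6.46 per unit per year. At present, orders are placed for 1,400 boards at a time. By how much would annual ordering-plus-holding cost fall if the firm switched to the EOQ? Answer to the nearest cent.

EOQ = √(2DS/H) = √(2 × 59,440 × 346 / 6.46) ≈ 2523.34.
Cost at Q* = (D/Q*)S + (Q*/2)H = √(2DSH) ≈ $16,300.79.
Cost at Q = 1,400: (59,440/1,400)×346 + (1,400/2)×6.46 = $14,690.17 + $4,522.00 = $19,212.17.
Excess = $19,212.17 − $16,300.79 = $2,911.38.

Extra cost ≈ $2,911.38 per year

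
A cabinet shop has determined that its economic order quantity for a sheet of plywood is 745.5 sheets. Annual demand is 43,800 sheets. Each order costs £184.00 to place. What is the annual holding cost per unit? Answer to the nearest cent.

The basic EOQ model gives Q* = √(2DS/H); rearrange for the unknown.
From Q* = √(2DS/H): H = 2DS / Q*² = 2 × 43,800 × 184 / 745.5² = 29.0019.

H ≈ £29.00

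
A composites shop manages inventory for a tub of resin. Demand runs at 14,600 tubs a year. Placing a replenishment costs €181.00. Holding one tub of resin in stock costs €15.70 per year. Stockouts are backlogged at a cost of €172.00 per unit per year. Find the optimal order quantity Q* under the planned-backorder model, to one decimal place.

Q* ≈ 606.1 tubs

With planned backorders, Q* = √(2DS/H) · √((H+B)/B).
√(2DS/H) = √(2 × 14,600 × 181 / 15.7) = 580.204.
√((H+B)/B) = √((15.7+172)/172) = 1.0446.
Q* ≈ 606.106.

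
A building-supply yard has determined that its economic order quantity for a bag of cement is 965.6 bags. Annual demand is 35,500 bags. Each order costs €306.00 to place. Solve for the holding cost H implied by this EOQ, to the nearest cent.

The basic EOQ model gives Q* = √(2DS/H); rearrange for the unknown.
From Q* = √(2DS/H): H = 2DS / Q*² = 2 × 35,500 × 306 / 965.6² = 23.3016.

H ≈ €23.30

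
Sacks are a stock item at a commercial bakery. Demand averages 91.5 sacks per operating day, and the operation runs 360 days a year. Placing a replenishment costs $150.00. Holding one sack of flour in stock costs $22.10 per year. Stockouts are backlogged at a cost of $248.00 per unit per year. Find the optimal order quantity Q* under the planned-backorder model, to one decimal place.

Q* ≈ 697.9 sacks

Annual demand D = 91.5 × 360 = 32,940.
With planned backorders, Q* = √(2DS/H) · √((H+B)/B).
√(2DS/H) = √(2 × 32,940 × 150 / 22.1) = 668.692.
√((H+B)/B) = √((22.1+248)/248) = 1.0436.
Q* ≈ 697.851.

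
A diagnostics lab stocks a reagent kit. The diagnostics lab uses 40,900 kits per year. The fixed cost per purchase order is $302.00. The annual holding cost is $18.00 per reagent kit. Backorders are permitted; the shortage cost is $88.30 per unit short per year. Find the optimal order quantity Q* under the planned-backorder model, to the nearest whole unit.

Q* ≈ 1,285 kits

With planned backorders, Q* = √(2DS/H) · √((H+B)/B).
√(2DS/H) = √(2 × 40,900 × 302 / 18) = 1171.504.
√((H+B)/B) = √((18+88.3)/88.3) = 1.0972.
Q* ≈ 1285.376.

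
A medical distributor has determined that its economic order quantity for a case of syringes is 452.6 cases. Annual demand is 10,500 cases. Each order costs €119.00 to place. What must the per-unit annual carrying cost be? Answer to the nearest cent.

Squaring Q* = √(2DS/H) gives Q*² = 2DS/H.
From Q* = √(2DS/H): H = 2DS / Q*² = 2 × 10,500 × 119 / 452.6² = 12.1994.

H ≈ €12.20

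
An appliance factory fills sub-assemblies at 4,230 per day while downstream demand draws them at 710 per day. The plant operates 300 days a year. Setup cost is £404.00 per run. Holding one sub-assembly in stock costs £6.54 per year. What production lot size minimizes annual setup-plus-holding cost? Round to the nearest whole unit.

Q* ≈ 5,623 sub-assemblies

Annual demand D = 710 × 300 = 213,000.
Production build-up factor (1 − d/p) = 1 − 710/4,230 = 0.8322.
Q* = √(2DS / (H(1 − d/p))) = √(2 × 213,000 × 404 / (6.54 × 0.8322)).
= √(172,104,000 / 5.4423) ≈ 5623.484.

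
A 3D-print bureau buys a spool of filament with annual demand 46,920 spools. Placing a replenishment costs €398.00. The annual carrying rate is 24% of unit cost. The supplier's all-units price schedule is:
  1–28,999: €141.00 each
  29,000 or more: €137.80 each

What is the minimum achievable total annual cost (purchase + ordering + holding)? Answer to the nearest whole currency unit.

Holding cost per unit per year at price C is H = 0.24·C.
Candidates are each tier's EOQ (if it falls in that tier) and each price-break quantity.
EOQ at €141.00 = 1050.6 (feasible in tier 1): TC = 46,920×€141.00 + (46,920/1050.6)×398 + (1050.6/2)×0.24×€141.00 = €6,651,270.91.
EOQ at €137.80 = 1062.7 < 29000, so use break Q=29000: TC = 46,920×€137.80 + (46,920/29000.0)×398 + (29000.0/2)×0.24×€137.80 = €6,945,763.94.
Lowest total cost among the candidates is at Q = 1050.6.

TC* ≈ €6,651,271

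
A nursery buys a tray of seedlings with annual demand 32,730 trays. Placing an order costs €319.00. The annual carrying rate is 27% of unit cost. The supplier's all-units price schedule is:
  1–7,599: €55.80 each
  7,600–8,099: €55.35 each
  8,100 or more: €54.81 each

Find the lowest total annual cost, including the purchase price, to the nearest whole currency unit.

TC* ≈ €1,844,071

Holding cost per unit per year at price C is H = 0.27·C.
Candidates are each tier's EOQ (if it falls in that tier) and each price-break quantity.
EOQ at €55.80 = 1177.3 (feasible in tier 1): TC = 32,730×€55.80 + (32,730/1177.3)×319 + (1177.3/2)×0.27×€55.80 = €1,844,071.09.
EOQ at €55.35 = 1182.1 < 7600, so use break Q=7600: TC = 32,730×€55.35 + (32,730/7600.0)×319 + (7600.0/2)×0.27×€55.35 = €1,869,768.40.
EOQ at €54.81 = 1187.9 < 8100, so use break Q=8100: TC = 32,730×€54.81 + (32,730/8100.0)×319 + (8100.0/2)×0.27×€54.81 = €1,855,155.03.
Lowest total cost among the candidates is at Q = 1177.3.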